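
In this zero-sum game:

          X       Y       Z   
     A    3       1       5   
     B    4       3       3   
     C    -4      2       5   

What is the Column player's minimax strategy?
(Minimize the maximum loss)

Column should play Y, value = 3

Work:
Column player minimizes Row's maximum payoff:
Column X: max payoff to Row = 4
Column Y: max payoff to Row = 3
Column Z: max payoff to Row = 5
Minimum is 3, achieved by column Y.
Minimax strategy: Y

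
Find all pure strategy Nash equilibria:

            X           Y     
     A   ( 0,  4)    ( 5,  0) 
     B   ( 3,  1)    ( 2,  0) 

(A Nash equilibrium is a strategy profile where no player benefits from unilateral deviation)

Nash equilibrium: (B, X)

Work:
Best responses:
  P1 vs X: payoffs [0, 3] → best response B (payoff 3)
  P1 vs Y: payoffs [5, 2] → best response A (payoff 5)
  P2 vs A: payoffs [4, 0] → best response X (payoff 4)
  P2 vs B: payoffs [1, 0] → best response X (payoff 1)
Mutual best responses: (B,X) → Nash equilibria.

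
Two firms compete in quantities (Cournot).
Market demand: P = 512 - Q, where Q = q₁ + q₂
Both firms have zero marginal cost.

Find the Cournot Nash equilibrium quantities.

q₁* = q₂* = 170.67; P* = 170.67

Work:
Profit: π_i = P·q_i = (a - q_i - q_j)·q_i
FOC: ∂π_i/∂q_i = a - 2q_i - q_j = 0
Reaction function: q_i = (512 - q_j)/2
Symmetry: q* = 512/3 = 170.67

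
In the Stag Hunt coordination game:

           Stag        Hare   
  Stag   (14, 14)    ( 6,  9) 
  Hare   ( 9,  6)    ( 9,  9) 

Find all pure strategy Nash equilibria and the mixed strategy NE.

Pure NE: (Stag, Stag) and (Hare, Hare); Mixed NE: p = 0.375, q = 0.375

Work:
Check pure NE:
(Stag, Stag): (14, 14) - no unilateral deviation beneficial
(Hare, Hare): (9, 9) - no unilateral deviation beneficial
Mixed NE: P1 plays Stag with p = 0.375, P2 plays Stag with q = 0.375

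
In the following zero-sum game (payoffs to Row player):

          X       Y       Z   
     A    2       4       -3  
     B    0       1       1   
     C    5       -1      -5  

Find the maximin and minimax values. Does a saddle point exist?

Maximin = 0, Minimax = 1, Saddle: False

Work:
Row minimums: [-3, 0, -5] → maximin = 0
Column maximums: [5, 4, 1] → minimax = 1
No saddle point (maximin ≠ minimax). Mixed strategy needed.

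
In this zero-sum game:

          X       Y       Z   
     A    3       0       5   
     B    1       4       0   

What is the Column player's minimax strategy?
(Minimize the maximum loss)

Column should play X, value = 3

Work:
Column player minimizes Row's maximum payoff:
Column X: max payoff to Row = 3
Column Y: max payoff to Row = 4
Column Z: max payoff to Row = 5
Minimum is 3, achieved by column X.
Minimax strategy: X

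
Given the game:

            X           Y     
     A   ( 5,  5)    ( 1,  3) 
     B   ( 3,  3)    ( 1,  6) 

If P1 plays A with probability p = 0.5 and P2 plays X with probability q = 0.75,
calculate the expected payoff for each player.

E[P1] = 3.25, E[P2] = 4.125

Work:
E[P1] = p·q·π₁(A,X) + p·(1-q)·π₁(A,Y) + (1-p)·q·π₁(B,X) + (1-p)·(1-q)·π₁(B,Y)
= 0.5·0.75·5 + 0.5·0.25·1 + 0.5·0.75·3 + 0.5·0.25·1
= 3.25

E[P2] = 4.125 (similar calculation)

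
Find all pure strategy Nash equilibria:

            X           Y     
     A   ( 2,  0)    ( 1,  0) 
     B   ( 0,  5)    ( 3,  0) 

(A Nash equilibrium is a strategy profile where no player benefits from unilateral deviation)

Nash equilibrium: (A, X)

Work:
Best responses:
  P1 vs X: payoffs [2, 0] → best response A (payoff 2)
  P1 vs Y: payoffs [1, 3] → best response B (payoff 3)
  P2 vs A: payoffs [0, 0] → best response X/Y (payoff 0)
  P2 vs B: payoffs [5, 0] → best response X (payoff 5)
Mutual best responses: (A,X) → Nash equilibria.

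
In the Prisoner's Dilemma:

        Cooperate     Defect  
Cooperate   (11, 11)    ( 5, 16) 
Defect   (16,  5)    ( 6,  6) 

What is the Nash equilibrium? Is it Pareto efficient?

(Defect, Defect) is NE; not Pareto efficient

Work:
Defect dominates Cooperate for both players:
If P2 cooperates: Defect (16) > Cooperate (11)
If P2 defects: Defect (6) > Cooperate (5)
NE: (Defect, Defect) with payoff (6, 6)
But (Cooperate, Cooperate) = (11, 11) Pareto dominates (6, 6)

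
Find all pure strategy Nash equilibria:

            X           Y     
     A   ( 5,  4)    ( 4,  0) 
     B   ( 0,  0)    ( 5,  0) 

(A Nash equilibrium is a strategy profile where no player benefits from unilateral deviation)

Nash equilibrium: (A, X), (B, Y)

Work:
Best responses:
  P1 vs X: payoffs [5, 0] → best response A (payoff 5)
  P1 vs Y: payoffs [4, 5] → best response B (payoff 5)
  P2 vs A: payoffs [4, 0] → best response X (payoff 4)
  P2 vs B: payoffs [0, 0] → best response X/Y (payoff 0)
Mutual best responses: (A,X), (B,Y) → Nash equilibria.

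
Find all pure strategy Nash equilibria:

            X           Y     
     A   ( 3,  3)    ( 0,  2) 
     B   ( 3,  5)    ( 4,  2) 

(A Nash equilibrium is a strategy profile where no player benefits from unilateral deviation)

Nash equilibrium: (A, X), (B, X)

Work:
Best responses:
  P1 vs X: payoffs [3, 3] → best response A/B (payoff 3)
  P1 vs Y: payoffs [0, 4] → best response B (payoff 4)
  P2 vs A: payoffs [3, 2] → best response X (payoff 3)
  P2 vs B: payoffs [5, 2] → best response X (payoff 5)
Mutual best responses: (A,X), (B,X) → Nash equilibria.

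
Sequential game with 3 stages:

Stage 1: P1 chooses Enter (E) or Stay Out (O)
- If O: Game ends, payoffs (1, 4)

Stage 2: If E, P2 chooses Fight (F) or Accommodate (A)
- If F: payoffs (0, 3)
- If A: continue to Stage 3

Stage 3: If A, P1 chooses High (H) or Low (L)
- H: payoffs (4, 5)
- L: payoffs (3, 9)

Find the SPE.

SPE: (E, A, H); Outcome (4, 5)

Work:
Stage 3: P1 chooses H (4 vs 3)
Stage 2: P2: F->3, A->5 (anticipating H). Choose A
Stage 1: P1: O->1, E->4 (anticipating A, H). Choose E
SPE path: E -> A -> H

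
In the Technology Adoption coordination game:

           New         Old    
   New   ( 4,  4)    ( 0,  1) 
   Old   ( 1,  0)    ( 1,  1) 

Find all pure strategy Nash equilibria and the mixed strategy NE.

Pure NE: (New, New) and (Old, Old); Mixed NE: p = 0.25, q = 0.25

Work:
Check pure NE:
(New, New): (4, 4) - no unilateral deviation beneficial
(Old, Old): (1, 1) - no unilateral deviation beneficial
Mixed NE: P1 plays New with p = 0.25, P2 plays New with q = 0.25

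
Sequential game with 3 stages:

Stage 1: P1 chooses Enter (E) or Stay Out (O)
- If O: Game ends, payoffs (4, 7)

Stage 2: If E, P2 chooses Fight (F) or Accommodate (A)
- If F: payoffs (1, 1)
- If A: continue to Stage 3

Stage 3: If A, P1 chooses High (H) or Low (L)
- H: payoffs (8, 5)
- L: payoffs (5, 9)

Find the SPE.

SPE: (E, A, H); Outcome (8, 5)

Work:
Stage 3: P1 chooses H (8 vs 5)
Stage 2: P2: F->1, A->5 (anticipating H). Choose A
Stage 1: P1: O->4, E->8 (anticipating A, H). Choose E
SPE path: E -> A -> H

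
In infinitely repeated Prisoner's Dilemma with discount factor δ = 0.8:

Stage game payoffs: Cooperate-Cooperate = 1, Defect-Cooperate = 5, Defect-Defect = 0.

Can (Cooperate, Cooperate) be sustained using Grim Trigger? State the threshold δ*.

δ* = 0.8; since δ = 0.8 ≥ 0.8, cooperation can be sustained

Work:
For Grim Trigger:
Cooperate forever: 1/(1-δ)
Defect then punished: 5 + 0·δ/(1-δ)
Need: 1/(1-δ) ≥ 5 + 0·δ/(1-δ)
Solving: δ ≥ (T-R)/(T-P) = (5-1)/(5-0) = 0.8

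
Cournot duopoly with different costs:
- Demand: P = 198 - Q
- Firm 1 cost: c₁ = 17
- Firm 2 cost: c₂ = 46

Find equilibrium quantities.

q₁* = 70.0, q₂* = 41.0

Work:
Reaction: q₁ = (198 - 17 - q₂)/2
Reaction: q₂ = (198 - 46 - q₁)/2
Solve simultaneously:
q₁* = (198 - 2×17 + 46)/3 = 70.0
q₂* = (198 - 2×46 + 17)/3 = 41.0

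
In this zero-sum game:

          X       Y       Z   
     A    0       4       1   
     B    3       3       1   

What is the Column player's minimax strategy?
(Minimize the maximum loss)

Column should play Z, value = 1

Work:
Column player minimizes Row's maximum payoff:
Column X: max payoff to Row = 3
Column Y: max payoff to Row = 4
Column Z: max payoff to Row = 1
Minimum is 1, achieved by column Z.
Minimax strategy: Z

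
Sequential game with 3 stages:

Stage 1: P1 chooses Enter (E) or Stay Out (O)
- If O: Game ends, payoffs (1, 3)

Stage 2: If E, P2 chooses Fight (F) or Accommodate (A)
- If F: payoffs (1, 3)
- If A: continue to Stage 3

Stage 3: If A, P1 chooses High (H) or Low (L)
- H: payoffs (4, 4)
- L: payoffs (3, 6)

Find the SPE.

SPE: (E, A, H); Outcome (4, 4)

Work:
Stage 3: P1 chooses H (4 vs 3)
Stage 2: P2: F->3, A->4 (anticipating H). Choose A
Stage 1: P1: O->1, E->4 (anticipating A, H). Choose E
SPE path: E -> A -> H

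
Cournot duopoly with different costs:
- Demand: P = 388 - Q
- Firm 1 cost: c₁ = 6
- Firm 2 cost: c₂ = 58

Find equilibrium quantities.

q₁* = 144.67, q₂* = 92.67

Work:
Reaction: q₁ = (388 - 6 - q₂)/2
Reaction: q₂ = (388 - 58 - q₁)/2
Solve simultaneously:
q₁* = (388 - 2×6 + 58)/3 = 144.67
q₂* = (388 - 2×58 + 6)/3 = 92.67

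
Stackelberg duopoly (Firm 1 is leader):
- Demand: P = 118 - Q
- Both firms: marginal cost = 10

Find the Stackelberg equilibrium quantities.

q₁* (leader) = 54.0, q₂* (follower) = 27.0

Work:
Follower's reaction: q₂ = (a - c - q₁)/2
Leader substitutes: π₁ = q₁·(a - q₁ - (a-c-q₁)/2 - c)
FOC: q₁* = (118 - 10)/2 = 54.00
Then: q₂* = (118 - 10 - 54.0)/2 = 27.00
Leader has first-mover advantage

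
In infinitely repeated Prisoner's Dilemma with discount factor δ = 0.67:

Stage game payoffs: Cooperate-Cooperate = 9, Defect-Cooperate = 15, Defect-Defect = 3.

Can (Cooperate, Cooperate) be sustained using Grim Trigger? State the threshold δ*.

δ* = 0.5; since δ = 0.67 ≥ 0.5, cooperation can be sustained

Work:
For Grim Trigger:
Cooperate forever: 9/(1-δ)
Defect then punished: 15 + 3·δ/(1-δ)
Need: 9/(1-δ) ≥ 15 + 3·δ/(1-δ)
Solving: δ ≥ (T-R)/(T-P) = (15-9)/(15-3) = 0.5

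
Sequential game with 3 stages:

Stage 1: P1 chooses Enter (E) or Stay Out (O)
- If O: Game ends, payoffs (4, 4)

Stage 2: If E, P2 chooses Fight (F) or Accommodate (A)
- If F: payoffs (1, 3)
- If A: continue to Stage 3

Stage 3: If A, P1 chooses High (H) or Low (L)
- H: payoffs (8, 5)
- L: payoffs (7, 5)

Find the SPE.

SPE: (E, A, H); Outcome (8, 5)

Work:
Stage 3: P1 chooses H (8 vs 7)
Stage 2: P2: F->3, A->5 (anticipating H). Choose A
Stage 1: P1: O->4, E->8 (anticipating A, H). Choose E
SPE path: E -> A -> H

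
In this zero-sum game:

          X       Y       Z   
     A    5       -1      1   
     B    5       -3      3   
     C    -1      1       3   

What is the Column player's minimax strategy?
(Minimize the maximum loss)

Column should play Y, value = 1

Work:
Column player minimizes Row's maximum payoff:
Column X: max payoff to Row = 5
Column Y: max payoff to Row = 1
Column Z: max payoff to Row = 3
Minimum is 1, achieved by column Y.
Minimax strategy: Y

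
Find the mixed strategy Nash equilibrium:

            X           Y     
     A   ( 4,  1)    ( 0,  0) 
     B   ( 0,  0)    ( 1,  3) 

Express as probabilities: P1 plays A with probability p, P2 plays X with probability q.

p = 0.75, q = 0.2

Work:
Find probabilities that make opponent indifferent:
P2 chooses q to make P1 indifferent between A and B
P1 chooses p to make P2 indifferent between X and Y
Mixed NE: P1 plays (A: 0.75, B: 0.25), P2 plays (X: 0.2, Y: 0.8)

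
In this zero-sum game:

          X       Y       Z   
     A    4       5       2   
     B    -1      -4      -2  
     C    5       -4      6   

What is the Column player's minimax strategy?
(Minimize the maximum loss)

Column should play X or Y (all achieve the minimum), value = 5

Work:
Column player minimizes Row's maximum payoff:
Column X: max payoff to Row = 5
Column Y: max payoff to Row = 5
Column Z: max payoff to Row = 6
Minimum is 5, achieved by columns X, Y (tied).
Each of X or Y is a minimax strategy.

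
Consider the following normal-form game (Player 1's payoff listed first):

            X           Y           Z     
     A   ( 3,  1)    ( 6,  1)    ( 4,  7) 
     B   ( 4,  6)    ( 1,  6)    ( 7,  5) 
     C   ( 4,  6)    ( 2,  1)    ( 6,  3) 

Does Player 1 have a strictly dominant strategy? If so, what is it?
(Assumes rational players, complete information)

No strictly dominant strategy exists for Player 1

Work:
A strategy strictly dominates another if it gives a strictly higher payoff against every opponent action. Compare each pair of P1's strategies column-by-column:
  A vs B: [3 vs 4, 6 vs 1, 4 vs 7] → A does not strictly dominate B (column X: 3 ≤ 4)
  A vs C: [3 vs 4, 6 vs 2, 4 vs 6] → A does not strictly dominate C (column X: 3 ≤ 4)
  B vs A: [4 vs 3, 1 vs 6, 7 vs 4] → B does not strictly dominate A (column Y: 1 ≤ 6)
  B vs C: [4 vs 4, 1 vs 2, 7 vs 6] → B does not strictly dominate C (column X: 4 ≤ 4)
  C vs A: [4 vs 3, 2 vs 6, 6 vs 4] → C does not strictly dominate A (column Y: 2 ≤ 6)
  C vs B: [4 vs 4, 2 vs 1, 6 vs 7] → C does not strictly dominate B (column X: 4 ≤ 4)
No single strategy strictly dominates all others → no strictly dominant strategy.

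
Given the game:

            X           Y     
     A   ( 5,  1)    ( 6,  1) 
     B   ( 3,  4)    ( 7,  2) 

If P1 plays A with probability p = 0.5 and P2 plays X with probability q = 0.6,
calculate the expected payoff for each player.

E[P1] = 5.0, E[P2] = 2.1

Work:
E[P1] = p·q·π₁(A,X) + p·(1-q)·π₁(A,Y) + (1-p)·q·π₁(B,X) + (1-p)·(1-q)·π₁(B,Y)
= 0.5·0.6·5 + 0.5·0.4·6 + 0.5·0.6·3 + 0.5·0.4·7
= 5.0

E[P2] = 2.1 (similar calculation)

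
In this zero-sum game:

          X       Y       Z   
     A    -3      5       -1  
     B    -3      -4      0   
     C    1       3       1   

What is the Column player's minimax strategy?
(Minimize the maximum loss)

Column should play X or Z (all achieve the minimum), value = 1

Work:
Column player minimizes Row's maximum payoff:
Column X: max payoff to Row = 1
Column Y: max payoff to Row = 5
Column Z: max payoff to Row = 1
Minimum is 1, achieved by columns X, Z (tied).
Each of X or Z is a minimax strategy.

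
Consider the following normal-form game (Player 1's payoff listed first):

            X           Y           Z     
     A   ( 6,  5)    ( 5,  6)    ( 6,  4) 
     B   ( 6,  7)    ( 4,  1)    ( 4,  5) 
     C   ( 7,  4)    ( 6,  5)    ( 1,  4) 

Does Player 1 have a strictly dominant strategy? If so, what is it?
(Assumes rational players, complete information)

No strictly dominant strategy exists for Player 1

Work:
A strategy strictly dominates another if it gives a strictly higher payoff against every opponent action. Compare each pair of P1's strategies column-by-column:
  A vs B: [6 vs 6, 5 vs 4, 6 vs 4] → A does not strictly dominate B (column X: 6 ≤ 6)
  A vs C: [6 vs 7, 5 vs 6, 6 vs 1] → A does not strictly dominate C (column X: 6 ≤ 7)
  B vs A: [6 vs 6, 4 vs 5, 4 vs 6] → B does not strictly dominate A (column X: 6 ≤ 6)
  B vs C: [6 vs 7, 4 vs 6, 4 vs 1] → B does not strictly dominate C (column X: 6 ≤ 7)
  C vs A: [7 vs 6, 6 vs 5, 1 vs 6] → C does not strictly dominate A (column Z: 1 ≤ 6)
  C vs B: [7 vs 6, 6 vs 4, 1 vs 4] → C does not strictly dominate B (column Z: 1 ≤ 4)
No single strategy strictly dominates all others → no strictly dominant strategy.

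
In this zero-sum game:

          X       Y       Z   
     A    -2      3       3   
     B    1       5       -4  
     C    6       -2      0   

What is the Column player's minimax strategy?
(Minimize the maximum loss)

Column should play Z, value = 3

Work:
Column player minimizes Row's maximum payoff:
Column X: max payoff to Row = 6
Column Y: max payoff to Row = 5
Column Z: max payoff to Row = 3
Minimum is 3, achieved by column Z.
Minimax strategy: Z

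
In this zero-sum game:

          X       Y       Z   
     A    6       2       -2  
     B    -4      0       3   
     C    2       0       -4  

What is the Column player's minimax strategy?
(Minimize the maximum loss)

Column should play Y, value = 2

Work:
Column player minimizes Row's maximum payoff:
Column X: max payoff to Row = 6
Column Y: max payoff to Row = 2
Column Z: max payoff to Row = 3
Minimum is 2, achieved by column Y.
Minimax strategy: Y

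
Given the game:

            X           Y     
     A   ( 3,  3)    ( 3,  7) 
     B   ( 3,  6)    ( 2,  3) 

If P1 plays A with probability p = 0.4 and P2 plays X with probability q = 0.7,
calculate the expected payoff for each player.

E[P1] = 2.82, E[P2] = 4.74

Work:
E[P1] = p·q·π₁(A,X) + p·(1-q)·π₁(A,Y) + (1-p)·q·π₁(B,X) + (1-p)·(1-q)·π₁(B,Y)
= 0.4·0.7·3 + 0.4·0.3·3 + 0.6·0.7·3 + 0.6·0.3·2
= 2.82

E[P2] = 4.74 (similar calculation)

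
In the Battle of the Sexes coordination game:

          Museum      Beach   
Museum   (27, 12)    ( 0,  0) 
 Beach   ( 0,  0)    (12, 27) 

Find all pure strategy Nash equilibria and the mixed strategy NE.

Pure NE: (Museum, Museum) and (Beach, Beach); Mixed NE: p = 0.6923, q = 0.3077

Work:
Check pure NE:
(Museum, Museum): (27, 12) - no unilateral deviation beneficial
(Beach, Beach): (12, 27) - no unilateral deviation beneficial
Mixed NE: P1 plays Museum with p = 0.6923, P2 plays Museum with q = 0.3077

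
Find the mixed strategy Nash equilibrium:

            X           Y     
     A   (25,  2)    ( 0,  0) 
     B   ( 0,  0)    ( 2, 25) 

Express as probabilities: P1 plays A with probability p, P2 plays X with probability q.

p = 0.9259, q = 0.0741

Work:
Find probabilities that make opponent indifferent:
P2 chooses q to make P1 indifferent between A and B
P1 chooses p to make P2 indifferent between X and Y
Mixed NE: P1 plays (A: 0.9259, B: 0.0741), P2 plays (X: 0.0741, Y: 0.9259)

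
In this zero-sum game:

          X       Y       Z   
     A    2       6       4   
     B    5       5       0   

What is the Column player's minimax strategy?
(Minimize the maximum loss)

Column should play Z, value = 4

Work:
Column player minimizes Row's maximum payoff:
Column X: max payoff to Row = 5
Column Y: max payoff to Row = 6
Column Z: max payoff to Row = 4
Minimum is 4, achieved by column Z.
Minimax strategy: Z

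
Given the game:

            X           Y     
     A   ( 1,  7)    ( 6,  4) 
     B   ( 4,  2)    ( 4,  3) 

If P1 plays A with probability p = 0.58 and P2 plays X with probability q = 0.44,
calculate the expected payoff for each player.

E[P1] = 3.884, E[P2] = 4.1608

Work:
E[P1] = p·q·π₁(A,X) + p·(1-q)·π₁(A,Y) + (1-p)·q·π₁(B,X) + (1-p)·(1-q)·π₁(B,Y)
= 0.58·0.44·1 + 0.58·0.56·6 + 0.42·0.44·4 + 0.42·0.56·4
= 3.884

E[P2] = 4.1608 (similar calculation)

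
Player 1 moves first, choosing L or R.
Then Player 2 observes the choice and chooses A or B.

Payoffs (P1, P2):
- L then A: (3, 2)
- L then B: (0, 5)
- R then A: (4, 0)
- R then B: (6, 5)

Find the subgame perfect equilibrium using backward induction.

P1 plays R, P2 plays B after L and B after R; Payoff (6, 5)

Work:
Backward induction:
After L: P2 chooses B → P1 gets 0
After R: P2 chooses B → P1 gets 6
P1 chooses R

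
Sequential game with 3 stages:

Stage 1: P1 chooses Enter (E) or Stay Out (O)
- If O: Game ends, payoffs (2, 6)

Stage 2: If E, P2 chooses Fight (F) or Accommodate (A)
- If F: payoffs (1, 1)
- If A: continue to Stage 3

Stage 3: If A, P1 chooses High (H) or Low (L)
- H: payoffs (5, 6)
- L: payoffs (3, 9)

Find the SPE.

SPE: (E, A, H); Outcome (5, 6)

Work:
Stage 3: P1 chooses H (5 vs 3)
Stage 2: P2: F->1, A->6 (anticipating H). Choose A
Stage 1: P1: O->2, E->5 (anticipating A, H). Choose E
SPE path: E -> A -> H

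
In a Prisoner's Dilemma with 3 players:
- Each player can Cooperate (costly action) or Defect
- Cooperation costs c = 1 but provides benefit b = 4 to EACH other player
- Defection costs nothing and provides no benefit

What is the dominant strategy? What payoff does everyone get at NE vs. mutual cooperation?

Dominant: Defect; NE payoff = 0; Coop payoff = 7

Work:
Defect dominates (saves cost c = 1, benefit to others is external)
NE: All defect → everyone gets 0
If all cooperate: each receives (2)×4 - 1 = 7
Social dilemma: 7 > 0 but NE gives 0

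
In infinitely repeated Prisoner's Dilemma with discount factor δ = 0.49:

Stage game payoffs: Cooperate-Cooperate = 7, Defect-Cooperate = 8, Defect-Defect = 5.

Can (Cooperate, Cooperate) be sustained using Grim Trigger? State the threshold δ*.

δ* = 0.3333; since δ = 0.49 ≥ 0.3333, cooperation can be sustained

Work:
For Grim Trigger:
Cooperate forever: 7/(1-δ)
Defect then punished: 8 + 5·δ/(1-δ)
Need: 7/(1-δ) ≥ 8 + 5·δ/(1-δ)
Solving: δ ≥ (T-R)/(T-P) = (8-7)/(8-5) = 0.3333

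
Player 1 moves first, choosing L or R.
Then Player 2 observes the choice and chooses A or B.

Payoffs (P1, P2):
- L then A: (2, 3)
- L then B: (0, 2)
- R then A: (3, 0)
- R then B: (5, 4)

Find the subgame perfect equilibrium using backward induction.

P1 plays R, P2 plays A after L and B after R; Payoff (5, 4)

Work:
Backward induction:
After L: P2 chooses A → P1 gets 2
After R: P2 chooses B → P1 gets 5
P1 chooses R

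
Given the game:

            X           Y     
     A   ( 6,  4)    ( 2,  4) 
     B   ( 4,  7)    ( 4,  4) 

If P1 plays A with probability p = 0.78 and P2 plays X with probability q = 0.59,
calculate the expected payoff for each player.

E[P1] = 4.2808, E[P2] = 4.3894

Work:
E[P1] = p·q·π₁(A,X) + p·(1-q)·π₁(A,Y) + (1-p)·q·π₁(B,X) + (1-p)·(1-q)·π₁(B,Y)
= 0.78·0.59·6 + 0.78·0.41·2 + 0.22·0.59·4 + 0.22·0.41·4
= 4.2808

E[P2] = 4.3894 (similar calculation)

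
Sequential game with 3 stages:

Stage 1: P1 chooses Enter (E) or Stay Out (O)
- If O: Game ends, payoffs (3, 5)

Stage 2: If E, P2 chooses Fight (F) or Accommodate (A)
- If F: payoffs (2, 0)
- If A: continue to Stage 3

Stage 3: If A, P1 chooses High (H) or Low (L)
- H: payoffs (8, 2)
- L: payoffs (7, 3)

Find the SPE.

SPE: (E, A, H); Outcome (8, 2)

Work:
Stage 3: P1 chooses H (8 vs 7)
Stage 2: P2: F->0, A->2 (anticipating H). Choose A
Stage 1: P1: O->3, E->8 (anticipating A, H). Choose E
SPE path: E -> A -> H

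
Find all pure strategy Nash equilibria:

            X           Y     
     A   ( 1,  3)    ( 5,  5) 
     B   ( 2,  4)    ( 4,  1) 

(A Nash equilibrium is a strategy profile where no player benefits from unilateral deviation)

Nash equilibrium: (A, Y), (B, X)

Work:
Best responses:
  P1 vs X: payoffs [1, 2] → best response B (payoff 2)
  P1 vs Y: payoffs [5, 4] → best response A (payoff 5)
  P2 vs A: payoffs [3, 5] → best response Y (payoff 5)
  P2 vs B: payoffs [4, 1] → best response X (payoff 4)
Mutual best responses: (A,Y), (B,X) → Nash equilibria.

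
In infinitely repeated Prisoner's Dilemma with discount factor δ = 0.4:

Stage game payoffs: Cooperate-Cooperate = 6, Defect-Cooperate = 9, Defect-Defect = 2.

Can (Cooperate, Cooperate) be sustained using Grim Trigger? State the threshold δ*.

δ* = 0.4286; since δ = 0.4 < 0.4286, cooperation cannot be sustained

Work:
For Grim Trigger:
Cooperate forever: 6/(1-δ)
Defect then punished: 9 + 2·δ/(1-δ)
Need: 6/(1-δ) ≥ 9 + 2·δ/(1-δ)
Solving: δ ≥ (T-R)/(T-P) = (9-6)/(9-2) = 0.4286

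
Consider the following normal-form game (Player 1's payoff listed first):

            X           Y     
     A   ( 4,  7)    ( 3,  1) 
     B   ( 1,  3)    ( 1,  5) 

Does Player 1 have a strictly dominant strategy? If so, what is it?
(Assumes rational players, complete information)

Yes, Player 1's strictly dominant strategy is A

Work:
A strategy strictly dominates another if it gives a strictly higher payoff against every opponent action. Compare each pair of P1's strategies column-by-column:
  A vs B: [4 vs 1, 3 vs 1] → A strictly dominates B
  B vs A: [1 vs 4, 1 vs 3] → B does not strictly dominate A (column X: 1 ≤ 4)
A strictly dominates every other strategy → strictly dominant.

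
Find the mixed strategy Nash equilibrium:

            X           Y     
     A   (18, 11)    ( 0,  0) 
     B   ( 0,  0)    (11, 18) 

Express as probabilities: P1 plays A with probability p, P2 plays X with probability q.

p = 0.6207, q = 0.3793

Work:
Find probabilities that make opponent indifferent:
P2 chooses q to make P1 indifferent between A and B
P1 chooses p to make P2 indifferent between X and Y
Mixed NE: P1 plays (A: 0.6207, B: 0.3793), P2 plays (X: 0.3793, Y: 0.6207)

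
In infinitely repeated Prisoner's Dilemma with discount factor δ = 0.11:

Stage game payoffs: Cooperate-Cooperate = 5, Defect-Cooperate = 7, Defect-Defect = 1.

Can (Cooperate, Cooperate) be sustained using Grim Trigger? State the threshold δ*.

δ* = 0.3333; since δ = 0.11 < 0.3333, cooperation cannot be sustained

Work:
For Grim Trigger:
Cooperate forever: 5/(1-δ)
Defect then punished: 7 + 1·δ/(1-δ)
Need: 5/(1-δ) ≥ 7 + 1·δ/(1-δ)
Solving: δ ≥ (T-R)/(T-P) = (7-5)/(7-1) = 0.3333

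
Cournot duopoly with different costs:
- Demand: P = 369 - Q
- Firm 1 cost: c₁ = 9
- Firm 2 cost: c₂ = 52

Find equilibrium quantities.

q₁* = 134.33, q₂* = 91.33

Work:
Reaction: q₁ = (369 - 9 - q₂)/2
Reaction: q₂ = (369 - 52 - q₁)/2
Solve simultaneously:
q₁* = (369 - 2×9 + 52)/3 = 134.33
q₂* = (369 - 2×52 + 9)/3 = 91.33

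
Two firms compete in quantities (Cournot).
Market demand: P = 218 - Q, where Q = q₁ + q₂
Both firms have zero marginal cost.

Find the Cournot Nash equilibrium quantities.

q₁* = q₂* = 72.67; P* = 72.67

Work:
Profit: π_i = P·q_i = (a - q_i - q_j)·q_i
FOC: ∂π_i/∂q_i = a - 2q_i - q_j = 0
Reaction function: q_i = (218 - q_j)/2
Symmetry: q* = 218/3 = 72.67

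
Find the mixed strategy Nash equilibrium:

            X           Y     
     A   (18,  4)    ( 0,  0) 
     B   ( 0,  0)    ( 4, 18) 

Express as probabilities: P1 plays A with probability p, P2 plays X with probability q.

p = 0.8182, q = 0.1818

Work:
Find probabilities that make opponent indifferent:
P2 chooses q to make P1 indifferent between A and B
P1 chooses p to make P2 indifferent between X and Y
Mixed NE: P1 plays (A: 0.8182, B: 0.1818), P2 plays (X: 0.1818, Y: 0.8182)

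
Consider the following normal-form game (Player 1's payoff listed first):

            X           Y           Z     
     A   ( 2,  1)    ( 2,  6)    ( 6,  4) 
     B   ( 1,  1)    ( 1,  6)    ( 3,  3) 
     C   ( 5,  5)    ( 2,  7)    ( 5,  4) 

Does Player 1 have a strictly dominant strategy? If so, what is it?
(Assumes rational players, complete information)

No strictly dominant strategy exists for Player 1

Work:
A strategy strictly dominates another if it gives a strictly higher payoff against every opponent action. Compare each pair of P1's strategies column-by-column:
  A vs B: [2 vs 1, 2 vs 1, 6 vs 3] → A strictly dominates B
  A vs C: [2 vs 5, 2 vs 2, 6 vs 5] → A does not strictly dominate C (column X: 2 ≤ 5)
  B vs A: [1 vs 2, 1 vs 2, 3 vs 6] → B does not strictly dominate A (column X: 1 ≤ 2)
  B vs C: [1 vs 5, 1 vs 2, 3 vs 5] → B does not strictly dominate C (column X: 1 ≤ 5)
  C vs A: [5 vs 2, 2 vs 2, 5 vs 6] → C does not strictly dominate A (column Y: 2 ≤ 2)
  C vs B: [5 vs 1, 2 vs 1, 5 vs 3] → C strictly dominates B
No single strategy strictly dominates all others → no strictly dominant strategy.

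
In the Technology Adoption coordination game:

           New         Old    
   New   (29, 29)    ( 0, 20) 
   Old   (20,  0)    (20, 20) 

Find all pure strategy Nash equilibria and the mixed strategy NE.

Pure NE: (New, New) and (Old, Old); Mixed NE: p = 0.6897, q = 0.6897

Work:
Check pure NE:
(New, New): (29, 29) - no unilateral deviation beneficial
(Old, Old): (20, 20) - no unilateral deviation beneficial
Mixed NE: P1 plays New with p = 0.6897, P2 plays New with q = 0.6897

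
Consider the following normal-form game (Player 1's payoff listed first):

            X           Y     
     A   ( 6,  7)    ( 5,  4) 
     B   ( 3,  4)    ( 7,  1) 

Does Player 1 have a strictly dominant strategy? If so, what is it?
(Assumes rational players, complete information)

No strictly dominant strategy exists for Player 1

Work:
A strategy strictly dominates another if it gives a strictly higher payoff against every opponent action. Compare each pair of P1's strategies column-by-column:
  A vs B: [6 vs 3, 5 vs 7] → A does not strictly dominate B (column Y: 5 ≤ 7)
  B vs A: [3 vs 6, 7 vs 5] → B does not strictly dominate A (column X: 3 ≤ 6)
No single strategy strictly dominates all others → no strictly dominant strategy.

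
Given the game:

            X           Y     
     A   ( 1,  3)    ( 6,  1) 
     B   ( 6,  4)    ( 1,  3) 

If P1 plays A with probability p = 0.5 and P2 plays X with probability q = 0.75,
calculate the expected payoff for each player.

E[P1] = 3.5, E[P2] = 3.125

Work:
E[P1] = p·q·π₁(A,X) + p·(1-q)·π₁(A,Y) + (1-p)·q·π₁(B,X) + (1-p)·(1-q)·π₁(B,Y)
= 0.5·0.75·1 + 0.5·0.25·6 + 0.5·0.75·6 + 0.5·0.25·1
= 3.5

E[P2] = 3.125 (similar calculation)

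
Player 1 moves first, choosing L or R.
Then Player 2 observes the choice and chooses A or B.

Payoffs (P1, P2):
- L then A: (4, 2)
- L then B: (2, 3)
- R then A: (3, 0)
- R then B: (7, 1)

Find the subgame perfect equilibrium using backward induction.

P1 plays R, P2 plays B after L and B after R; Payoff (7, 1)

Work:
Backward induction:
After L: P2 chooses B → P1 gets 2
After R: P2 chooses B → P1 gets 7
P1 chooses R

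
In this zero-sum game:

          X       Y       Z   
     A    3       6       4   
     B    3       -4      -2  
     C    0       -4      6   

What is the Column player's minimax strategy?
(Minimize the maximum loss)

Column should play X, value = 3

Work:
Column player minimizes Row's maximum payoff:
Column X: max payoff to Row = 3
Column Y: max payoff to Row = 6
Column Z: max payoff to Row = 6
Minimum is 3, achieved by column X.
Minimax strategy: X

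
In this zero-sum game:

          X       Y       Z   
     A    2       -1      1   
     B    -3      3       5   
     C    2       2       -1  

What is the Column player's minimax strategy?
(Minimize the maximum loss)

Column should play X, value = 2

Work:
Column player minimizes Row's maximum payoff:
Column X: max payoff to Row = 2
Column Y: max payoff to Row = 3
Column Z: max payoff to Row = 5
Minimum is 2, achieved by column X.
Minimax strategy: X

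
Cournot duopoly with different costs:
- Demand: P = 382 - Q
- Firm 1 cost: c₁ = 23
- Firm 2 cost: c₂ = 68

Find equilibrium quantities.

q₁* = 134.67, q₂* = 89.67

Work:
Reaction: q₁ = (382 - 23 - q₂)/2
Reaction: q₂ = (382 - 68 - q₁)/2
Solve simultaneously:
q₁* = (382 - 2×23 + 68)/3 = 134.67
q₂* = (382 - 2×68 + 23)/3 = 89.67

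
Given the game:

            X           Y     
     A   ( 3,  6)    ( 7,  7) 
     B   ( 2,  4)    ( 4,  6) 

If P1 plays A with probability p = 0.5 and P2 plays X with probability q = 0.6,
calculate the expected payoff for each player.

E[P1] = 3.7, E[P2] = 5.6

Work:
E[P1] = p·q·π₁(A,X) + p·(1-q)·π₁(A,Y) + (1-p)·q·π₁(B,X) + (1-p)·(1-q)·π₁(B,Y)
= 0.5·0.6·3 + 0.5·0.4·7 + 0.5·0.6·2 + 0.5·0.4·4
= 3.7

E[P2] = 5.6 (similar calculation)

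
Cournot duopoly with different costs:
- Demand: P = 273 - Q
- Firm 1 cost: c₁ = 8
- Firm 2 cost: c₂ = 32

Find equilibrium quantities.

q₁* = 96.33, q₂* = 72.33

Work:
Reaction: q₁ = (273 - 8 - q₂)/2
Reaction: q₂ = (273 - 32 - q₁)/2
Solve simultaneously:
q₁* = (273 - 2×8 + 32)/3 = 96.33
q₂* = (273 - 2×32 + 8)/3 = 72.33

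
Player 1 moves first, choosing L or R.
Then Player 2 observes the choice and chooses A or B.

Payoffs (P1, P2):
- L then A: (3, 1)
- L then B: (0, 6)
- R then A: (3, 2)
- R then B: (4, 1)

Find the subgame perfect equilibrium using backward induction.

P1 plays R, P2 plays B after L and A after R; Payoff (3, 2)

Work:
Backward induction:
After L: P2 chooses B → P1 gets 0
After R: P2 chooses A → P1 gets 3
P1 chooses R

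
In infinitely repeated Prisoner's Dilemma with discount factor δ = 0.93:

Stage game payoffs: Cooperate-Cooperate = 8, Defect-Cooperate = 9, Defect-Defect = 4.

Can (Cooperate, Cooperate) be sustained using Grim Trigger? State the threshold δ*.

δ* = 0.2; since δ = 0.93 ≥ 0.2, cooperation can be sustained

Work:
For Grim Trigger:
Cooperate forever: 8/(1-δ)
Defect then punished: 9 + 4·δ/(1-δ)
Need: 8/(1-δ) ≥ 9 + 4·δ/(1-δ)
Solving: δ ≥ (T-R)/(T-P) = (9-8)/(9-4) = 0.2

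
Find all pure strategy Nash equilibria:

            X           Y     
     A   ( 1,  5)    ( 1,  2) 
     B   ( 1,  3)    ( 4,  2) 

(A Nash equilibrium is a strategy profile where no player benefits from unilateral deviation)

Nash equilibrium: (A, X), (B, X)

Work:
Best responses:
  P1 vs X: payoffs [1, 1] → best response A/B (payoff 1)
  P1 vs Y: payoffs [1, 4] → best response B (payoff 4)
  P2 vs A: payoffs [5, 2] → best response X (payoff 5)
  P2 vs B: payoffs [3, 2] → best response X (payoff 3)
Mutual best responses: (A,X), (B,X) → Nash equilibria.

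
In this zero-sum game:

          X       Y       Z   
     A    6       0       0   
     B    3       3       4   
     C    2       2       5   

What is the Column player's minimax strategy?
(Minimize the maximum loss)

Column should play Y, value = 3

Work:
Column player minimizes Row's maximum payoff:
Column X: max payoff to Row = 6
Column Y: max payoff to Row = 3
Column Z: max payoff to Row = 5
Minimum is 3, achieved by column Y.
Minimax strategy: Y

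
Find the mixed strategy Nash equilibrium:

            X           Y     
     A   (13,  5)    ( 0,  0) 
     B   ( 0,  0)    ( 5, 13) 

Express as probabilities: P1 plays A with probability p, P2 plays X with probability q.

p = 0.7222, q = 0.2778

Work:
Find probabilities that make opponent indifferent:
P2 chooses q to make P1 indifferent between A and B
P1 chooses p to make P2 indifferent between X and Y
Mixed NE: P1 plays (A: 0.7222, B: 0.2778), P2 plays (X: 0.2778, Y: 0.7222)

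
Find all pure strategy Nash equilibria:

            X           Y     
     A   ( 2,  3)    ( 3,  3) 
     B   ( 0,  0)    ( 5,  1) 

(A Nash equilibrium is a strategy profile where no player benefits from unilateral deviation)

Nash equilibrium: (A, X), (B, Y)

Work:
Best responses:
  P1 vs X: payoffs [2, 0] → best response A (payoff 2)
  P1 vs Y: payoffs [3, 5] → best response B (payoff 5)
  P2 vs A: payoffs [3, 3] → best response X/Y (payoff 3)
  P2 vs B: payoffs [0, 1] → best response Y (payoff 1)
Mutual best responses: (A,X), (B,Y) → Nash equilibria.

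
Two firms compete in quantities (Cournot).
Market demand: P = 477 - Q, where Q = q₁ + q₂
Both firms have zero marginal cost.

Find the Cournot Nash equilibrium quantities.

q₁* = q₂* = 159.0; P* = 159.0

Work:
Profit: π_i = P·q_i = (a - q_i - q_j)·q_i
FOC: ∂π_i/∂q_i = a - 2q_i - q_j = 0
Reaction function: q_i = (477 - q_j)/2
Symmetry: q* = 477/3 = 159.0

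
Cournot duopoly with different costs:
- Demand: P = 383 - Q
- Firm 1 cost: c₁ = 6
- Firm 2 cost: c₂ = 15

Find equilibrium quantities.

q₁* = 128.67, q₂* = 119.67

Work:
Reaction: q₁ = (383 - 6 - q₂)/2
Reaction: q₂ = (383 - 15 - q₁)/2
Solve simultaneously:
q₁* = (383 - 2×6 + 15)/3 = 128.67
q₂* = (383 - 2×15 + 6)/3 = 119.67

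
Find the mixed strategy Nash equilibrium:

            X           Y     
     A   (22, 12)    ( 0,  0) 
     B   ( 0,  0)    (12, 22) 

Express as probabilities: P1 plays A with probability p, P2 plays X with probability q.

p = 0.6471, q = 0.3529

Work:
Find probabilities that make opponent indifferent:
P2 chooses q to make P1 indifferent between A and B
P1 chooses p to make P2 indifferent between X and Y
Mixed NE: P1 plays (A: 0.6471, B: 0.3529), P2 plays (X: 0.3529, Y: 0.6471)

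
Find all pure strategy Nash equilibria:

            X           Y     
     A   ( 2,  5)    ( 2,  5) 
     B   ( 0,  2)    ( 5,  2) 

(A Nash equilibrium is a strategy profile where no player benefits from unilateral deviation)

Nash equilibrium: (A, X), (B, Y)

Work:
Best responses:
  P1 vs X: payoffs [2, 0] → best response A (payoff 2)
  P1 vs Y: payoffs [2, 5] → best response B (payoff 5)
  P2 vs A: payoffs [5, 5] → best response X/Y (payoff 5)
  P2 vs B: payoffs [2, 2] → best response X/Y (payoff 2)
Mutual best responses: (A,X), (B,Y) → Nash equilibria.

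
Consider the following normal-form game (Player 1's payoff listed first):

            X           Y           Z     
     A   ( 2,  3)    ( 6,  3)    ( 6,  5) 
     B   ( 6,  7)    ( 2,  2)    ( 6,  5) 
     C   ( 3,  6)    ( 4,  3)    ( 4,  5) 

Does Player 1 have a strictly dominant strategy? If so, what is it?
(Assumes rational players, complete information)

No strictly dominant strategy exists for Player 1

Work:
A strategy strictly dominates another if it gives a strictly higher payoff against every opponent action. Compare each pair of P1's strategies column-by-column:
  A vs B: [2 vs 6, 6 vs 2, 6 vs 6] → A does not strictly dominate B (column X: 2 ≤ 6)
  A vs C: [2 vs 3, 6 vs 4, 6 vs 4] → A does not strictly dominate C (column X: 2 ≤ 3)
  B vs A: [6 vs 2, 2 vs 6, 6 vs 6] → B does not strictly dominate A (column Y: 2 ≤ 6)
  B vs C: [6 vs 3, 2 vs 4, 6 vs 4] → B does not strictly dominate C (column Y: 2 ≤ 4)
  C vs A: [3 vs 2, 4 vs 6, 4 vs 6] → C does not strictly dominate A (column Y: 4 ≤ 6)
  C vs B: [3 vs 6, 4 vs 2, 4 vs 6] → C does not strictly dominate B (column X: 3 ≤ 6)
No single strategy strictly dominates all others → no strictly dominant strategy.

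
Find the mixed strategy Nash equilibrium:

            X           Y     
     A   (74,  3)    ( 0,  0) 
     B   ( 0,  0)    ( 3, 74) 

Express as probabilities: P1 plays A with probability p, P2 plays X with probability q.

p = 0.961, q = 0.039

Work:
Find probabilities that make opponent indifferent:
P2 chooses q to make P1 indifferent between A and B
P1 chooses p to make P2 indifferent between X and Y
Mixed NE: P1 plays (A: 0.961, B: 0.039), P2 plays (X: 0.039, Y: 0.961)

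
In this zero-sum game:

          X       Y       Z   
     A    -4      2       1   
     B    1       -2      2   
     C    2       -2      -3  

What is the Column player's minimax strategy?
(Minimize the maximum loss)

Column should play X or Y or Z (all achieve the minimum), value = 2

Work:
Column player minimizes Row's maximum payoff:
Column X: max payoff to Row = 2
Column Y: max payoff to Row = 2
Column Z: max payoff to Row = 2
Minimum is 2, achieved by columns X, Y, Z (tied).
Each of X or Y or Z is a minimax strategy.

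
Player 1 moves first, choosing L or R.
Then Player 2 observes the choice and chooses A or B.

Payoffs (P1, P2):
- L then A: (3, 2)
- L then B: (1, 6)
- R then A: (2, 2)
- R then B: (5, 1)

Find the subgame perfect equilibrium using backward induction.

P1 plays R, P2 plays B after L and A after R; Payoff (2, 2)

Work:
Backward induction:
After L: P2 chooses B → P1 gets 1
After R: P2 chooses A → P1 gets 2
P1 chooses R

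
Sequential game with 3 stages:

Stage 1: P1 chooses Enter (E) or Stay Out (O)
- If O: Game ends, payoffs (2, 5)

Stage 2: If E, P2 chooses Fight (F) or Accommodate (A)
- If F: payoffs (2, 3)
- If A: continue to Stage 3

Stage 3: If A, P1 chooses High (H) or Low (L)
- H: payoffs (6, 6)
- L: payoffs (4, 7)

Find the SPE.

SPE: (E, A, H); Outcome (6, 6)

Work:
Stage 3: P1 chooses H (6 vs 4)
Stage 2: P2: F->3, A->6 (anticipating H). Choose A
Stage 1: P1: O->2, E->6 (anticipating A, H). Choose E
SPE path: E -> A -> H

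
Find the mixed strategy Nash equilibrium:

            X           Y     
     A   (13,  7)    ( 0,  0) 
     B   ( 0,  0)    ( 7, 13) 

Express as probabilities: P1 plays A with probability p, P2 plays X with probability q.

p = 0.65, q = 0.35

Work:
Find probabilities that make opponent indifferent:
P2 chooses q to make P1 indifferent between A and B
P1 chooses p to make P2 indifferent between X and Y
Mixed NE: P1 plays (A: 0.65, B: 0.35), P2 plays (X: 0.35, Y: 0.65)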